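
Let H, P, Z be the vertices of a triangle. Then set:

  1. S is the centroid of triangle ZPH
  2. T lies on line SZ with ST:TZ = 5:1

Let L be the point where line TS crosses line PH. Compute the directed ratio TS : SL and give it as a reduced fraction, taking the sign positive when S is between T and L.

Set H = (0, 0), P = (1, 0), Z = (0, 1); any affine frame gives the same invariant.
1. S is the centroid of triangle ZPH ⇒ S = (1/3, 1/3)
2. T lies on line SZ with ST:TZ = 5:1 ⇒ T = (1/18, 8/9)
line TS meets PH at L = (1/2, 0)
S = T + t·(L−T) with t = 5/8, so TS:SL = 5/8:3/8

TS:SL = 5/3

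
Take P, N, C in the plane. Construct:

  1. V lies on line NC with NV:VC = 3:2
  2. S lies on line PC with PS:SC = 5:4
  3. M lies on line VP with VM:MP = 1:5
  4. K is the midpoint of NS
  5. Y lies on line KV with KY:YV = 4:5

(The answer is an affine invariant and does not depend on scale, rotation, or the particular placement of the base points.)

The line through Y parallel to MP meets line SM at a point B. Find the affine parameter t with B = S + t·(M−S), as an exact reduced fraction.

t = 53/36

Assign P = (0, 0), N = (1, 0), C = (0, 1) — the answer is frame-independent, so this choice is without loss of generality.
1. V lies on line NC with NV:VC = 3:2 ⇒ V = (2/5, 3/5)
2. S lies on line PC with PS:SC = 5:4 ⇒ S = (0, 5/9)
3. M lies on line VP with VM:MP = 1:5 ⇒ M = (1/3, 1/2)
4. K is the midpoint of NS ⇒ K = (1/2, 5/18)
5. Y lies on line KV with KY:YV = 4:5 ⇒ Y = (41/90, 341/810)
through Y parallel to MP: direction (-1/3, -1/2); meets SM at B = (53/108, 307/648)
B = S + t·(M−S) with t = 53/36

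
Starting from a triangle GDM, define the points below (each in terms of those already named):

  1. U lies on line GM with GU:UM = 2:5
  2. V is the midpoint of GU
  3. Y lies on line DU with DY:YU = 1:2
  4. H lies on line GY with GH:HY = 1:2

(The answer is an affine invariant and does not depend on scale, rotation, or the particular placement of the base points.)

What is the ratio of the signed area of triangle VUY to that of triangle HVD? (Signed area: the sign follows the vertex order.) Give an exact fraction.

Set G = (0, 0), D = (1, 0), M = (0, 1); any affine frame gives the same invariant.
1. U lies on line GM with GU:UM = 2:5 ⇒ U = (0, 2/7)
2. V is the midpoint of GU ⇒ V = (0, 1/7)
3. Y lies on line DU with DY:YU = 1:2 ⇒ Y = (2/3, 2/21)
4. H lies on line GY with GH:HY = 1:2 ⇒ H = (2/9, 2/63)
2·[VUY] = -2/21, 2·[HVD] = -5/63
[VUY]:[HVD] = -2/21:-5/63 = 6/5

[VUY]:[HVD] = 6/5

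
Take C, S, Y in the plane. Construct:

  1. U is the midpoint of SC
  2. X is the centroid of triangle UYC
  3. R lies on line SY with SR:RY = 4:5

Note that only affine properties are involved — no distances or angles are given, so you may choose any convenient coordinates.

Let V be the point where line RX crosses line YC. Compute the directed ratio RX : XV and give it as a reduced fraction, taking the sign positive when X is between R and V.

RX:XV = 7/3

Work in coordinates with C = (0, 0), S = (1, 0), Y = (0, 1).
1. U is the midpoint of SC ⇒ U = (1/2, 0)
2. X is the centroid of triangle UYC ⇒ X = (1/6, 1/3)
3. R lies on line SY with SR:RY = 4:5 ⇒ R = (5/9, 4/9)
line RX meets YC at V = (0, 2/7)
X = R + t·(V−R) with t = 7/10, so RX:XV = 7/10:3/10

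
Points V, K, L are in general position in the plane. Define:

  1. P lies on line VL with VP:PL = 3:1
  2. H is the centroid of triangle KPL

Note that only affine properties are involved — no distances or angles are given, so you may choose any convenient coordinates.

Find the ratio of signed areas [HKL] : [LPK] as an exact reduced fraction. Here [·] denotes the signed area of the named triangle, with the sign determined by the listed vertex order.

Choose coordinates V = (0, 0), K = (1, 0), L = (0, 1).
1. P lies on line VL with VP:PL = 3:1 ⇒ P = (0, 3/4)
2. H is the centroid of triangle KPL ⇒ H = (1/3, 7/12)
2·[HKL] = 1/12, 2·[LPK] = 1/4
[HKL]:[LPK] = 1/12:1/4 = 1/3

[HKL]:[LPK] = 1/3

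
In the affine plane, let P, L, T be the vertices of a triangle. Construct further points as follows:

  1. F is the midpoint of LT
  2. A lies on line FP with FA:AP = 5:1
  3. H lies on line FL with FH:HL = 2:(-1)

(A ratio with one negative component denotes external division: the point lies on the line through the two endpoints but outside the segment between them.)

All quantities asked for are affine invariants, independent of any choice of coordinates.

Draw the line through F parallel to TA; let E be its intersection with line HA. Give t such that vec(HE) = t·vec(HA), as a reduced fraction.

t = 2/3

Assign P = (0, 0), L = (1, 0), T = (0, 1) — the answer is frame-independent, so this choice is without loss of generality.
1. F is the midpoint of LT ⇒ F = (1/2, 1/2)
2. A lies on line FP with FA:AP = 5:1 ⇒ A = (1/12, 1/12)
3. H lies on line FL with FH:HL = 2:(-1) ⇒ H = (3/2, -1/2)
through F parallel to TA: direction (1/12, -11/12); meets HA at E = (5/9, -1/9)
E = H + t·(A−H) with t = 2/3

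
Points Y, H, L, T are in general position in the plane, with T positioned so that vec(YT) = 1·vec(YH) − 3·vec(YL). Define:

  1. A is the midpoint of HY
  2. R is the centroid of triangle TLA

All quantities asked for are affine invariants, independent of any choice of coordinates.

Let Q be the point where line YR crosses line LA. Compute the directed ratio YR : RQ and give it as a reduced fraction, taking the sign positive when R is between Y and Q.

Work in coordinates with Y = (0, 0), H = (1, 0), L = (0, 1), T = (1, -3).
1. A is the midpoint of HY ⇒ A = (1/2, 0)
2. R is the centroid of triangle TLA ⇒ R = (1/2, -2/3)
line YR meets LA at Q = (3/2, -2)
R = Y + t·(Q−Y) with t = 1/3, so YR:RQ = 1/3:2/3

YR:RQ = 1/2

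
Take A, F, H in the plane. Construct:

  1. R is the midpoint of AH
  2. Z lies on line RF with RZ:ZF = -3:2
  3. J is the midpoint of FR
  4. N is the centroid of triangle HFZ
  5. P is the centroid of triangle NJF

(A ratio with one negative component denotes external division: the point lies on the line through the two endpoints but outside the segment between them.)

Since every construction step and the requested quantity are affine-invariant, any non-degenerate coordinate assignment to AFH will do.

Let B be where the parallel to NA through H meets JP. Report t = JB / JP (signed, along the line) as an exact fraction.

Assign A = (0, 0), F = (1, 0), H = (0, 1) — the answer is frame-independent, so this choice is without loss of generality.
1. R is the midpoint of AH ⇒ R = (0, 1/2)
2. Z lies on line RF with RZ:ZF = -3:2 ⇒ Z = (3, -1)
3. J is the midpoint of FR ⇒ J = (1/2, 1/4)
4. N is the centroid of triangle HFZ ⇒ N = (4/3, 0)
5. P is the centroid of triangle NJF ⇒ P = (17/18, 1/12)
through H parallel to NA: direction (-4/3, 0); meets JP at B = (-3/2, 1)
B = J + t·(P−J) with t = -9/2

t = -9/2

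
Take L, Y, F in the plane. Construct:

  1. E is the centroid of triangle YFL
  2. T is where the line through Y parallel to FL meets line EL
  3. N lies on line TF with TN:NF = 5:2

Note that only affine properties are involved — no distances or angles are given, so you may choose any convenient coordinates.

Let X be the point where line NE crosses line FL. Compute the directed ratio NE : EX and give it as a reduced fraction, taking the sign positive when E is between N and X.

NE:EX = -1/7

Set L = (0, 0), Y = (1, 0), F = (0, 1); any affine frame gives the same invariant.
1. E is the centroid of triangle YFL ⇒ E = (1/3, 1/3)
2. T is where the line through Y parallel to FL meets line EL ⇒ T = (1, 1)
3. N lies on line TF with TN:NF = 5:2 ⇒ N = (2/7, 1)
line NE meets FL at X = (0, 5)
E = N + t·(X−N) with t = -1/6, so NE:EX = -1/6:7/6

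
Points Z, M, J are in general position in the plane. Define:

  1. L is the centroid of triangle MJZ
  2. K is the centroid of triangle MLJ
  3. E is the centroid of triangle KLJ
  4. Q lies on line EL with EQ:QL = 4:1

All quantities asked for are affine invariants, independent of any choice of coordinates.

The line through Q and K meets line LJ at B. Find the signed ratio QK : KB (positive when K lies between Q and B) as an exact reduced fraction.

Assign Z = (0, 0), M = (1, 0), J = (0, 1) — the answer is frame-independent, so this choice is without loss of generality.
1. L is the centroid of triangle MJZ ⇒ L = (1/3, 1/3)
2. K is the centroid of triangle MLJ ⇒ K = (4/9, 4/9)
3. E is the centroid of triangle KLJ ⇒ E = (7/27, 16/27)
4. Q lies on line EL with EQ:QL = 4:1 ⇒ Q = (43/135, 52/135)
line QK meets LJ at B = (13/42, 8/21)
K = Q + t·(B−Q) with t = -14, so QK:KB = -14:15

QK:KB = -14/15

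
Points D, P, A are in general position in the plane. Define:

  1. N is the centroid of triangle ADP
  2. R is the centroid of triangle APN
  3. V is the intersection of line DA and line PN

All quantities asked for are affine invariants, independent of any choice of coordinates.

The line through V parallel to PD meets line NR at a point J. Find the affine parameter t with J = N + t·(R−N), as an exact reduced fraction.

Assign D = (0, 0), P = (1, 0), A = (0, 1) — the answer is frame-independent, so this choice is without loss of generality.
1. N is the centroid of triangle ADP ⇒ N = (1/3, 1/3)
2. R is the centroid of triangle APN ⇒ R = (4/9, 4/9)
3. V is the intersection of line DA and line PN ⇒ V = (0, 1/2)
through V parallel to PD: direction (-1, 0); meets NR at J = (1/2, 1/2)
J = N + t·(R−N) with t = 3/2

t = 3/2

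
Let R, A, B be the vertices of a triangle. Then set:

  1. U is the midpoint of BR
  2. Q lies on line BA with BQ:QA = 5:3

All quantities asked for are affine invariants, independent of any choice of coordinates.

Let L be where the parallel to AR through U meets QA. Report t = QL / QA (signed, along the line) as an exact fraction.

t = -1/3

Choose coordinates R = (0, 0), A = (1, 0), B = (0, 1).
1. U is the midpoint of BR ⇒ U = (0, 1/2)
2. Q lies on line BA with BQ:QA = 5:3 ⇒ Q = (5/8, 3/8)
through U parallel to AR: direction (-1, 0); meets QA at L = (1/2, 1/2)
L = Q + t·(A−Q) with t = -1/3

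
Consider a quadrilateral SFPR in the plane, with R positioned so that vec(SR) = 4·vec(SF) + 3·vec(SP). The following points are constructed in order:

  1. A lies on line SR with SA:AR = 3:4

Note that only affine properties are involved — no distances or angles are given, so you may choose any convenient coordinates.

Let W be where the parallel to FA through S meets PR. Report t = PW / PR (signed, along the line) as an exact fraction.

Choose coordinates S = (0, 0), F = (1, 0), P = (0, 1), R = (4, 3).
1. A lies on line SR with SA:AR = 3:4 ⇒ A = (12/7, 9/7)
through S parallel to FA: direction (5/7, 9/7); meets PR at W = (10/13, 18/13)
W = P + t·(R−P) with t = 5/26

t = 5/26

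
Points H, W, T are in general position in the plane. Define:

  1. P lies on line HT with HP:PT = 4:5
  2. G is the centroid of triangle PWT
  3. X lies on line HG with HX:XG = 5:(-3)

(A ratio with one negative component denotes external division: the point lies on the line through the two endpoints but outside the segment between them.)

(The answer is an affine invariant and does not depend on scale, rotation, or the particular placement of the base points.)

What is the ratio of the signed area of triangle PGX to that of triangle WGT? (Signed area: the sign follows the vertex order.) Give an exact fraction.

[PGX]:[WGT] = -6/5

Choose coordinates H = (0, 0), W = (1, 0), T = (0, 1).
1. P lies on line HT with HP:PT = 4:5 ⇒ P = (0, 4/9)
2. G is the centroid of triangle PWT ⇒ G = (1/3, 13/27)
3. X lies on line HG with HX:XG = 5:(-3) ⇒ X = (5/6, 65/54)
2·[PGX] = 2/9, 2·[WGT] = -5/27
[PGX]:[WGT] = 2/9:-5/27 = -6/5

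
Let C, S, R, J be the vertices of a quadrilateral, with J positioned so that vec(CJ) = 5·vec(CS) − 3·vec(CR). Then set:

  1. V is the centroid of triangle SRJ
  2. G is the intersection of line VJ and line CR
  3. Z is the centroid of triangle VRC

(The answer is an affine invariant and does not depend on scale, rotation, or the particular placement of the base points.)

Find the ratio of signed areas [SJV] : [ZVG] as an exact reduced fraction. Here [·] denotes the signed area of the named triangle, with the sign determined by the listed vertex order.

Work in coordinates with C = (0, 0), S = (1, 0), R = (0, 1), J = (5, -3).
1. V is the centroid of triangle SRJ ⇒ V = (2, -2/3)
2. G is the intersection of line VJ and line CR ⇒ G = (0, 8/9)
3. Z is the centroid of triangle VRC ⇒ Z = (2/3, 1/9)
2·[SJV] = 1/3, 2·[ZVG] = 14/27
[SJV]:[ZVG] = 1/3:14/27 = 9/14

[SJV]:[ZVG] = 9/14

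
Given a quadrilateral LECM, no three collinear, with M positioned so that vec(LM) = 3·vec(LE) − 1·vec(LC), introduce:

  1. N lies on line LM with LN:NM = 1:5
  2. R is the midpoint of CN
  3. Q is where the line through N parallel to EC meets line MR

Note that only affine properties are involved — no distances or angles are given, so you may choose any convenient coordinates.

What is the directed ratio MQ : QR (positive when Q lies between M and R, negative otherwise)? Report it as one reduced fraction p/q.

MQ:QR = -5

Assign L = (0, 0), E = (1, 0), C = (0, 1), M = (3, -1) — the answer is frame-independent, so this choice is without loss of generality.
1. N lies on line LM with LN:NM = 1:5 ⇒ N = (1/2, -1/6)
2. R is the midpoint of CN ⇒ R = (1/4, 5/12)
3. Q is where the line through N parallel to EC meets line MR ⇒ Q = (-7/16, 37/48)
Q = M + t·(R−M) with t = 5/4, so MQ:QR = t:(1−t) = 5/4:-1/4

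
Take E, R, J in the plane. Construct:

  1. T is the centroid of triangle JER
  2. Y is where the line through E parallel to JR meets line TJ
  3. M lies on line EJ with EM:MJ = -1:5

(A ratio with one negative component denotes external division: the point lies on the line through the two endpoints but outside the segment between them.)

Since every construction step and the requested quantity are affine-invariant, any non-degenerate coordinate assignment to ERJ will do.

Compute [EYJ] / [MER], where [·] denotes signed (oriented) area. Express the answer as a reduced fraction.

Assign E = (0, 0), R = (1, 0), J = (0, 1) — the answer is frame-independent, so this choice is without loss of generality.
1. T is the centroid of triangle JER ⇒ T = (1/3, 1/3)
2. Y is where the line through E parallel to JR meets line TJ ⇒ Y = (1, -1)
3. M lies on line EJ with EM:MJ = -1:5 ⇒ M = (0, -1/4)
2·[EYJ] = 1, 2·[MER] = -1/4
[EYJ]:[MER] = 1:-1/4 = -4

[EYJ]:[MER] = -4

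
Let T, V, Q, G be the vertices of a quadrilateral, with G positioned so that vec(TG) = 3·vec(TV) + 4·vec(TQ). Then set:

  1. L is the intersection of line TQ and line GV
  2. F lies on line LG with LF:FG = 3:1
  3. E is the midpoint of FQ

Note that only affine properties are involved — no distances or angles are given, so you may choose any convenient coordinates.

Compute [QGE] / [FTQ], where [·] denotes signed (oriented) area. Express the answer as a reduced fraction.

[QGE]:[FTQ] = 1/2

Work in coordinates with T = (0, 0), V = (1, 0), Q = (0, 1), G = (3, 4).
1. L is the intersection of line TQ and line GV ⇒ L = (0, -2)
2. F lies on line LG with LF:FG = 3:1 ⇒ F = (9/4, 5/2)
3. E is the midpoint of FQ ⇒ E = (9/8, 7/4)
2·[QGE] = -9/8, 2·[FTQ] = -9/4
[QGE]:[FTQ] = -9/8:-9/4 = 1/2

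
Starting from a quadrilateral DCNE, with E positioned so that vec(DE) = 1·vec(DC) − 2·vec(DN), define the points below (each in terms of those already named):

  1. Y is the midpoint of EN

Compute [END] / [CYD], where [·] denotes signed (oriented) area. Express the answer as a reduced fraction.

Work in coordinates with D = (0, 0), C = (1, 0), N = (0, 1), E = (1, -2).
1. Y is the midpoint of EN ⇒ Y = (1/2, -1/2)
2·[END] = 1, 2·[CYD] = -1/2
[END]:[CYD] = 1:-1/2 = -2

[END]:[CYD] = -2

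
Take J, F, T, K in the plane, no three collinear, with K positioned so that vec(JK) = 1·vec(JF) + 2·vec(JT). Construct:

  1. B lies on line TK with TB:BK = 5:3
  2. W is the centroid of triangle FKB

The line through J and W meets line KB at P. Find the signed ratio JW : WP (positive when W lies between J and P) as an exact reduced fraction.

Choose coordinates J = (0, 0), F = (1, 0), T = (0, 1), K = (1, 2).
1. B lies on line TK with TB:BK = 5:3 ⇒ B = (5/8, 13/8)
2. W is the centroid of triangle FKB ⇒ W = (7/8, 29/24)
line JW meets KB at P = (21/8, 29/8)
W = J + t·(P−J) with t = 1/3, so JW:WP = 1/3:2/3

JW:WP = 1/2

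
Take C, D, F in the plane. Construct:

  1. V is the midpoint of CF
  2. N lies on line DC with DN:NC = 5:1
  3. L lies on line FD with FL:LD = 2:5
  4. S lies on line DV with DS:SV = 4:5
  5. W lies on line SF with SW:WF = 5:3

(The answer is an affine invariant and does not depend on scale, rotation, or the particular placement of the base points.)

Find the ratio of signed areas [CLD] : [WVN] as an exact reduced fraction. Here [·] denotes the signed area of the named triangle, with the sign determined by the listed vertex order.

Choose coordinates C = (0, 0), D = (1, 0), F = (0, 1).
1. V is the midpoint of CF ⇒ V = (0, 1/2)
2. N lies on line DC with DN:NC = 5:1 ⇒ N = (1/6, 0)
3. L lies on line FD with FL:LD = 2:5 ⇒ L = (2/7, 5/7)
4. S lies on line DV with DS:SV = 4:5 ⇒ S = (5/9, 2/9)
5. W lies on line SF with SW:WF = 5:3 ⇒ W = (5/24, 17/24)
2·[CLD] = -5/7, 2·[WVN] = 5/36
[CLD]:[WVN] = -5/7:5/36 = -36/7

[CLD]:[WVN] = -36/7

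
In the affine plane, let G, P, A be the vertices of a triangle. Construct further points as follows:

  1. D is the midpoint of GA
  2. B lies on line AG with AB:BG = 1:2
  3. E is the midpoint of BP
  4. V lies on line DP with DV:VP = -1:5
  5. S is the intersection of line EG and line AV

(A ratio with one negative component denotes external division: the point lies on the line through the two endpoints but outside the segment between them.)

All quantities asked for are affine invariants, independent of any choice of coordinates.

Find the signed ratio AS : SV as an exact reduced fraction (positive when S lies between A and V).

AS:SV = -24/19

Set G = (0, 0), P = (1, 0), A = (0, 1); any affine frame gives the same invariant.
1. D is the midpoint of GA ⇒ D = (0, 1/2)
2. B lies on line AG with AB:BG = 1:2 ⇒ B = (0, 2/3)
3. E is the midpoint of BP ⇒ E = (1/2, 1/3)
4. V lies on line DP with DV:VP = -1:5 ⇒ V = (-1/4, 5/8)
5. S is the intersection of line EG and line AV ⇒ S = (-6/5, -4/5)
S = A + t·(V−A) with t = 24/5, so AS:SV = t:(1−t) = 24/5:-19/5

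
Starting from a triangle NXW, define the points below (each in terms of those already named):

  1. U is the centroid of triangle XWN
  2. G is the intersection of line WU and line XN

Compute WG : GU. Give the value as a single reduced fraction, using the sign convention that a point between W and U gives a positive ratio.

Choose coordinates N = (0, 0), X = (1, 0), W = (0, 1).
1. U is the centroid of triangle XWN ⇒ U = (1/3, 1/3)
2. G is the intersection of line WU and line XN ⇒ G = (1/2, 0)
G = W + t·(U−W) with t = 3/2, so WG:GU = t:(1−t) = 3/2:-1/2

WG:GU = -3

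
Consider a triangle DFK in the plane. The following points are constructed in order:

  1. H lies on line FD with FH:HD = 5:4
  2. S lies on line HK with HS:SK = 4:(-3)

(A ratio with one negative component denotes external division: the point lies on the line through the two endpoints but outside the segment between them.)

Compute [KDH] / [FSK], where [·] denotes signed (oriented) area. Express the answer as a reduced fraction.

Choose coordinates D = (0, 0), F = (1, 0), K = (0, 1).
1. H lies on line FD with FH:HD = 5:4 ⇒ H = (4/9, 0)
2. S lies on line HK with HS:SK = 4:(-3) ⇒ S = (-4/3, 4)
2·[KDH] = 4/9, 2·[FSK] = 5/3
[KDH]:[FSK] = 4/9:5/3 = 4/15

[KDH]:[FSK] = 4/15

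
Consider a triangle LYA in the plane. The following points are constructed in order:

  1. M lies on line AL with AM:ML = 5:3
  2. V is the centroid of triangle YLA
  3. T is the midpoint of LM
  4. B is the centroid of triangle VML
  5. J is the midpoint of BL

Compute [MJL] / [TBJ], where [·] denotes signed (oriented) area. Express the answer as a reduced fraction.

Choose coordinates L = (0, 0), Y = (1, 0), A = (0, 1).
1. M lies on line AL with AM:ML = 5:3 ⇒ M = (0, 3/8)
2. V is the centroid of triangle YLA ⇒ V = (1/3, 1/3)
3. T is the midpoint of LM ⇒ T = (0, 3/16)
4. B is the centroid of triangle VML ⇒ B = (1/9, 17/72)
5. J is the midpoint of BL ⇒ J = (1/18, 17/144)
2·[MJL] = -1/48, 2·[TBJ] = -1/96
[MJL]:[TBJ] = -1/48:-1/96 = 2

[MJL]:[TBJ] = 2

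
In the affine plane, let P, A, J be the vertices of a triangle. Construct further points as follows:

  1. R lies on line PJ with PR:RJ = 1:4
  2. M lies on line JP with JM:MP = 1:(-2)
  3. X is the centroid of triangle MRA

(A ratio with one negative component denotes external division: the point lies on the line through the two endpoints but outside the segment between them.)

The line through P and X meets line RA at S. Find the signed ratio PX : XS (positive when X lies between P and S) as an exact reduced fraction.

Set P = (0, 0), A = (1, 0), J = (0, 1); any affine frame gives the same invariant.
1. R lies on line PJ with PR:RJ = 1:4 ⇒ R = (0, 1/5)
2. M lies on line JP with JM:MP = 1:(-2) ⇒ M = (0, 2)
3. X is the centroid of triangle MRA ⇒ X = (1/3, 11/15)
line PX meets RA at S = (1/12, 11/60)
X = P + t·(S−P) with t = 4, so PX:XS = 4:-3

PX:XS = -4/3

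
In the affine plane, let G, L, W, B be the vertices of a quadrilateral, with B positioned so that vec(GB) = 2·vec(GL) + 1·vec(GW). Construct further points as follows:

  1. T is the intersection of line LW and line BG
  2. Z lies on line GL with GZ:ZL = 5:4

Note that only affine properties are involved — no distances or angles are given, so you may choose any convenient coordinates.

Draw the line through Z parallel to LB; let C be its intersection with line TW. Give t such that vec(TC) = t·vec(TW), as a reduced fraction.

Set G = (0, 0), L = (1, 0), W = (0, 1), B = (2, 1); any affine frame gives the same invariant.
1. T is the intersection of line LW and line BG ⇒ T = (2/3, 1/3)
2. Z lies on line GL with GZ:ZL = 5:4 ⇒ Z = (5/9, 0)
through Z parallel to LB: direction (1, 1); meets TW at C = (7/9, 2/9)
C = T + t·(W−T) with t = -1/6

t = -1/6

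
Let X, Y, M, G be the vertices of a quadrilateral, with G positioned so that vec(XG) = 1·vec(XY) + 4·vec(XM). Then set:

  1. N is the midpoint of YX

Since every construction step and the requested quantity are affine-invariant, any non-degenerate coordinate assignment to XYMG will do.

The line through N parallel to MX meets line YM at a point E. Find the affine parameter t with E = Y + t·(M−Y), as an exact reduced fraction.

Work in coordinates with X = (0, 0), Y = (1, 0), M = (0, 1), G = (1, 4).
1. N is the midpoint of YX ⇒ N = (1/2, 0)
through N parallel to MX: direction (0, -1); meets YM at E = (1/2, 1/2)
E = Y + t·(M−Y) with t = 1/2

t = 1/2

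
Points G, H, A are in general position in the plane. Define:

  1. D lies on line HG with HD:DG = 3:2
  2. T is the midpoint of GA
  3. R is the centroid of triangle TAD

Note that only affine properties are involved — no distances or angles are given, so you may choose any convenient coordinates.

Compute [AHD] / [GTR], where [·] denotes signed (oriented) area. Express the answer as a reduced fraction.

[AHD]:[GTR] = 9

Assign G = (0, 0), H = (1, 0), A = (0, 1) — the answer is frame-independent, so this choice is without loss of generality.
1. D lies on line HG with HD:DG = 3:2 ⇒ D = (2/5, 0)
2. T is the midpoint of GA ⇒ T = (0, 1/2)
3. R is the centroid of triangle TAD ⇒ R = (2/15, 1/2)
2·[AHD] = -3/5, 2·[GTR] = -1/15
[AHD]:[GTR] = -3/5:-1/15 = 9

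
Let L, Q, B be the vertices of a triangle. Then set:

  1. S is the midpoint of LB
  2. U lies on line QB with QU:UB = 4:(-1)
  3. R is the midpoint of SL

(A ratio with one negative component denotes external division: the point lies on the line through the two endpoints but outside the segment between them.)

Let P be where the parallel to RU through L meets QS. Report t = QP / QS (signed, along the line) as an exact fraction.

t = 13/11

Work in coordinates with L = (0, 0), Q = (1, 0), B = (0, 1).
1. S is the midpoint of LB ⇒ S = (0, 1/2)
2. U lies on line QB with QU:UB = 4:(-1) ⇒ U = (-1/3, 4/3)
3. R is the midpoint of SL ⇒ R = (0, 1/4)
through L parallel to RU: direction (-1/3, 13/12); meets QS at P = (-2/11, 13/22)
P = Q + t·(S−Q) with t = 13/11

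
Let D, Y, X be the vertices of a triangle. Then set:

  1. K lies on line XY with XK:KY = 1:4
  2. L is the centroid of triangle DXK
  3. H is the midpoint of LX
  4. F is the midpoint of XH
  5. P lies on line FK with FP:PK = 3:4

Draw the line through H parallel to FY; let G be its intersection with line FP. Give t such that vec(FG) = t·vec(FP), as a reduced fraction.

Choose coordinates D = (0, 0), Y = (1, 0), X = (0, 1).
1. K lies on line XY with XK:KY = 1:4 ⇒ K = (1/5, 4/5)
2. L is the centroid of triangle DXK ⇒ L = (1/15, 3/5)
3. H is the midpoint of LX ⇒ H = (1/30, 4/5)
4. F is the midpoint of XH ⇒ F = (1/60, 9/10)
5. P lies on line FK with FP:PK = 3:4 ⇒ P = (2/21, 6/7)
through H parallel to FY: direction (59/60, -9/10); meets FP at G = (-17/80, 41/40)
G = F + t·(P−F) with t = -35/12

t = -35/12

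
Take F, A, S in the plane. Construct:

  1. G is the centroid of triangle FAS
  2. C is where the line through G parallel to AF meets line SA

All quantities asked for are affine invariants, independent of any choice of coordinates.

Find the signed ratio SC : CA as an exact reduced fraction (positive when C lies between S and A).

SC:CA = 2

Assign F = (0, 0), A = (1, 0), S = (0, 1) — the answer is frame-independent, so this choice is without loss of generality.
1. G is the centroid of triangle FAS ⇒ G = (1/3, 1/3)
2. C is where the line through G parallel to AF meets line SA ⇒ C = (2/3, 1/3)
C = S + t·(A−S) with t = 2/3, so SC:CA = t:(1−t) = 2/3:1/3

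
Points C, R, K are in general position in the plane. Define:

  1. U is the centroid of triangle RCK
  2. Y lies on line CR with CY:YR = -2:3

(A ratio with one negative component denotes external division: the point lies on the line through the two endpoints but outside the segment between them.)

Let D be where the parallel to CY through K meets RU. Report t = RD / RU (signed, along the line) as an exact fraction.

t = 3

Assign C = (0, 0), R = (1, 0), K = (0, 1) — the answer is frame-independent, so this choice is without loss of generality.
1. U is the centroid of triangle RCK ⇒ U = (1/3, 1/3)
2. Y lies on line CR with CY:YR = -2:3 ⇒ Y = (-2, 0)
through K parallel to CY: direction (-2, 0); meets RU at D = (-1, 1)
D = R + t·(U−R) with t = 3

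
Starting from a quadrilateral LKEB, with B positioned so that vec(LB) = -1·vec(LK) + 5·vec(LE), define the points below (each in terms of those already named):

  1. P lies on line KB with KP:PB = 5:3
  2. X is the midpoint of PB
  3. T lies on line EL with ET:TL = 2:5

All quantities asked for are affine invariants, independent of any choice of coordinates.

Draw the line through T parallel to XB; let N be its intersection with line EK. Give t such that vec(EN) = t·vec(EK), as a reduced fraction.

Set L = (0, 0), K = (1, 0), E = (0, 1), B = (-1, 5); any affine frame gives the same invariant.
1. P lies on line KB with KP:PB = 5:3 ⇒ P = (-1/4, 25/8)
2. X is the midpoint of PB ⇒ X = (-5/8, 65/16)
3. T lies on line EL with ET:TL = 2:5 ⇒ T = (0, 5/7)
through T parallel to XB: direction (-3/8, 15/16); meets EK at N = (-4/21, 25/21)
N = E + t·(K−E) with t = -4/21

t = -4/21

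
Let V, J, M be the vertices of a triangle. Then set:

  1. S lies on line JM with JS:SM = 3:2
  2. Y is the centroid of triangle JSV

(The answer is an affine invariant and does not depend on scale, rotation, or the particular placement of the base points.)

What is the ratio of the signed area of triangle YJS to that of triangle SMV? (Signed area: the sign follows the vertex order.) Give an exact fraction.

Work in coordinates with V = (0, 0), J = (1, 0), M = (0, 1).
1. S lies on line JM with JS:SM = 3:2 ⇒ S = (2/5, 3/5)
2. Y is the centroid of triangle JSV ⇒ Y = (7/15, 1/5)
2·[YJS] = 1/5, 2·[SMV] = 2/5
[YJS]:[SMV] = 1/5:2/5 = 1/2

[YJS]:[SMV] = 1/2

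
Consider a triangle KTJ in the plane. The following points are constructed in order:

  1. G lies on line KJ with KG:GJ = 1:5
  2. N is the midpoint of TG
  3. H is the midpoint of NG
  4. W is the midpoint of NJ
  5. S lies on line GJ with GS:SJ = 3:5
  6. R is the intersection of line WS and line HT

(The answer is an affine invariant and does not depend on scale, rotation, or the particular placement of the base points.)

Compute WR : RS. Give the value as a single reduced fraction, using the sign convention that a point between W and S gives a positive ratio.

Work in coordinates with K = (0, 0), T = (1, 0), J = (0, 1).
1. G lies on line KJ with KG:GJ = 1:5 ⇒ G = (0, 1/6)
2. N is the midpoint of TG ⇒ N = (1/2, 1/12)
3. H is the midpoint of NG ⇒ H = (1/4, 1/8)
4. W is the midpoint of NJ ⇒ W = (1/4, 13/24)
5. S lies on line GJ with GS:SJ = 3:5 ⇒ S = (0, 23/48)
6. R is the intersection of line WS and line HT ⇒ R = (-3/4, 7/24)
R = W + t·(S−W) with t = 4, so WR:RS = t:(1−t) = 4:-3

WR:RS = -4/3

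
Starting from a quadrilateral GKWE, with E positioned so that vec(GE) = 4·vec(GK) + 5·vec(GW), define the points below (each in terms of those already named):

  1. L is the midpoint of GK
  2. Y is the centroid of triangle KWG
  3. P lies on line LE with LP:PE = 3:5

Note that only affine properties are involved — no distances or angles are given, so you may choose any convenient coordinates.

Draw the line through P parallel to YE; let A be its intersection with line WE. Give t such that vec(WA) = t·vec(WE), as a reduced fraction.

t = 21/16

Set G = (0, 0), K = (1, 0), W = (0, 1), E = (4, 5); any affine frame gives the same invariant.
1. L is the midpoint of GK ⇒ L = (1/2, 0)
2. Y is the centroid of triangle KWG ⇒ Y = (1/3, 1/3)
3. P lies on line LE with LP:PE = 3:5 ⇒ P = (29/16, 15/8)
through P parallel to YE: direction (11/3, 14/3); meets WE at A = (21/4, 25/4)
A = W + t·(E−W) with t = 21/16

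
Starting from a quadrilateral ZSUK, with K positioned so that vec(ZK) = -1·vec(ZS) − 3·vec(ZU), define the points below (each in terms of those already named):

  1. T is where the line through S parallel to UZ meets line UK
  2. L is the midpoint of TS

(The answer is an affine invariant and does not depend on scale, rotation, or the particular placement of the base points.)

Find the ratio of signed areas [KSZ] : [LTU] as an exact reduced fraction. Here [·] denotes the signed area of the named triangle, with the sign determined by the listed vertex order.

[KSZ]:[LTU] = 6/5

Choose coordinates Z = (0, 0), S = (1, 0), U = (0, 1), K = (-1, -3).
1. T is where the line through S parallel to UZ meets line UK ⇒ T = (1, 5)
2. L is the midpoint of TS ⇒ L = (1, 5/2)
2·[KSZ] = 3, 2·[LTU] = 5/2
[KSZ]:[LTU] = 3:5/2 = 6/5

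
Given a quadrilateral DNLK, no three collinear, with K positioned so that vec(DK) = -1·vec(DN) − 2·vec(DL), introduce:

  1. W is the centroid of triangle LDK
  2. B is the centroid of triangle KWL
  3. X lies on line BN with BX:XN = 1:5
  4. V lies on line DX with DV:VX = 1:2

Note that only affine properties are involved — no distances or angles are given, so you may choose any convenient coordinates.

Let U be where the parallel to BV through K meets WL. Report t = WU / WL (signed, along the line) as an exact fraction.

Choose coordinates D = (0, 0), N = (1, 0), L = (0, 1), K = (-1, -2).
1. W is the centroid of triangle LDK ⇒ W = (-1/3, -1/3)
2. B is the centroid of triangle KWL ⇒ B = (-4/9, -4/9)
3. X lies on line BN with BX:XN = 1:5 ⇒ X = (-11/54, -10/27)
4. V lies on line DX with DV:VX = 1:2 ⇒ V = (-11/162, -10/81)
through K parallel to BV: direction (61/162, 26/81); meets WL at U = (-131/192, -83/48)
U = W + t·(L−W) with t = -67/64

t = -67/64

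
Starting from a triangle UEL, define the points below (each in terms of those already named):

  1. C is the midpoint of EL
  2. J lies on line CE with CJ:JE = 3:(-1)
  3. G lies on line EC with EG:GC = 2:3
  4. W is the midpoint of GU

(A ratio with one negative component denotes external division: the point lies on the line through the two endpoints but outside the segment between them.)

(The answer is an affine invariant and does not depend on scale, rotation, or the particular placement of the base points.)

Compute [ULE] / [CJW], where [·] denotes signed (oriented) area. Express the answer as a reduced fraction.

[ULE]:[CJW] = 8/3

Choose coordinates U = (0, 0), E = (1, 0), L = (0, 1).
1. C is the midpoint of EL ⇒ C = (1/2, 1/2)
2. J lies on line CE with CJ:JE = 3:(-1) ⇒ J = (5/4, -1/4)
3. G lies on line EC with EG:GC = 2:3 ⇒ G = (4/5, 1/5)
4. W is the midpoint of GU ⇒ W = (2/5, 1/10)
2·[ULE] = -1, 2·[CJW] = -3/8
[ULE]:[CJW] = -1:-3/8 = 8/3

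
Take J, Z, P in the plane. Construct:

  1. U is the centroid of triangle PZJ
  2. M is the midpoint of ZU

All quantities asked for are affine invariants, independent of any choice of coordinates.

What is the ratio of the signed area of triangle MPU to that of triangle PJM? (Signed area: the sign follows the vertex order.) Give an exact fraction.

Work in coordinates with J = (0, 0), Z = (1, 0), P = (0, 1).
1. U is the centroid of triangle PZJ ⇒ U = (1/3, 1/3)
2. M is the midpoint of ZU ⇒ M = (2/3, 1/6)
2·[MPU] = 1/6, 2·[PJM] = 2/3
[MPU]:[PJM] = 1/6:2/3 = 1/4

[MPU]:[PJM] = 1/4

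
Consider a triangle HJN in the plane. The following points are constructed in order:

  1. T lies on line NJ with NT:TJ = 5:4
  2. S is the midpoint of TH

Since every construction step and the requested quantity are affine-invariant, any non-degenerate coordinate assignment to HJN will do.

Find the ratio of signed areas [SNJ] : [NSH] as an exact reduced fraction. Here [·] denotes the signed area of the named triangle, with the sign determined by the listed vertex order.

[SNJ]:[NSH] = 9/5

Choose coordinates H = (0, 0), J = (1, 0), N = (0, 1).
1. T lies on line NJ with NT:TJ = 5:4 ⇒ T = (5/9, 4/9)
2. S is the midpoint of TH ⇒ S = (5/18, 2/9)
2·[SNJ] = -1/2, 2·[NSH] = -5/18
[SNJ]:[NSH] = -1/2:-5/18 = 9/5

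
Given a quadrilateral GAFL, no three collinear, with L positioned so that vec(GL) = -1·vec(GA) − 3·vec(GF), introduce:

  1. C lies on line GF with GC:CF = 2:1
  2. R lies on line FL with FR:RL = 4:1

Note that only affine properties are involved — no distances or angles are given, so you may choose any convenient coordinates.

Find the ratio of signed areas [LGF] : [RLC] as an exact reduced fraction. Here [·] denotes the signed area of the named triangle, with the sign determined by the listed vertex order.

Choose coordinates G = (0, 0), A = (1, 0), F = (0, 1), L = (-1, -3).
1. C lies on line GF with GC:CF = 2:1 ⇒ C = (0, 2/3)
2. R lies on line FL with FR:RL = 4:1 ⇒ R = (-4/5, -11/5)
2·[LGF] = 1, 2·[RLC] = 1/15
[LGF]:[RLC] = 1:1/15 = 15

[LGF]:[RLC] = 15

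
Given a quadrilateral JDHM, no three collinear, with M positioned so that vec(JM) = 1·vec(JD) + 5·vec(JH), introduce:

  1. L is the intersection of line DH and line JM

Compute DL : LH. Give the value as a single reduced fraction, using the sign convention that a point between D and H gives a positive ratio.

DL:LH = 5

Work in coordinates with J = (0, 0), D = (1, 0), H = (0, 1), M = (1, 5).
1. L is the intersection of line DH and line JM ⇒ L = (1/6, 5/6)
L = D + t·(H−D) with t = 5/6, so DL:LH = t:(1−t) = 5/6:1/6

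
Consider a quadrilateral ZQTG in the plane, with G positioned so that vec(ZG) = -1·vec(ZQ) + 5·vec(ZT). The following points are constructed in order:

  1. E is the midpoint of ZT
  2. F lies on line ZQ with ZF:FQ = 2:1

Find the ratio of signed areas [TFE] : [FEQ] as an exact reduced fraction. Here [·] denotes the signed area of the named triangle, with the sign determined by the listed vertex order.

Work in coordinates with Z = (0, 0), Q = (1, 0), T = (0, 1), G = (-1, 5).
1. E is the midpoint of ZT ⇒ E = (0, 1/2)
2. F lies on line ZQ with ZF:FQ = 2:1 ⇒ F = (2/3, 0)
2·[TFE] = -1/3, 2·[FEQ] = -1/6
[TFE]:[FEQ] = -1/3:-1/6 = 2

[TFE]:[FEQ] = 2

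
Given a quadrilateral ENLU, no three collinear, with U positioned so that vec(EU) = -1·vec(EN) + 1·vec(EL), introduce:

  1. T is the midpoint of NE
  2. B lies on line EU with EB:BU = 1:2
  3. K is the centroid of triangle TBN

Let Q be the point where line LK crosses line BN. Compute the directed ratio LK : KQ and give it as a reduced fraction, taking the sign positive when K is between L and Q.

Work in coordinates with E = (0, 0), N = (1, 0), L = (0, 1), U = (-1, 1).
1. T is the midpoint of NE ⇒ T = (1/2, 0)
2. B lies on line EU with EB:BU = 1:2 ⇒ B = (-1/3, 1/3)
3. K is the centroid of triangle TBN ⇒ K = (7/18, 1/9)
line LK meets BN at Q = (7/19, 3/19)
K = L + t·(Q−L) with t = 19/18, so LK:KQ = 19/18:-1/18

LK:KQ = -19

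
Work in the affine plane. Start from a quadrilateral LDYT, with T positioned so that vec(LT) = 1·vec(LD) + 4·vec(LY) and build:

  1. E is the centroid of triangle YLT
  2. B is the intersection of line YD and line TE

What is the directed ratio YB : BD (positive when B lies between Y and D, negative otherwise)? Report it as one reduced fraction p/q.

YB:BD = 1/8

Assign L = (0, 0), D = (1, 0), Y = (0, 1), T = (1, 4) — the answer is frame-independent, so this choice is without loss of generality.
1. E is the centroid of triangle YLT ⇒ E = (1/3, 5/3)
2. B is the intersection of line YD and line TE ⇒ B = (1/9, 8/9)
B = Y + t·(D−Y) with t = 1/9, so YB:BD = t:(1−t) = 1/9:8/9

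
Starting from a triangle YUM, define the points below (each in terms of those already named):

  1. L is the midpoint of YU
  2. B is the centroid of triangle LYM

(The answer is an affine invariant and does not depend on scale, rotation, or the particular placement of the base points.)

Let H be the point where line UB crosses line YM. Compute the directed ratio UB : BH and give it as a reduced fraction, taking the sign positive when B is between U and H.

UB:BH = 5

Choose coordinates Y = (0, 0), U = (1, 0), M = (0, 1).
1. L is the midpoint of YU ⇒ L = (1/2, 0)
2. B is the centroid of triangle LYM ⇒ B = (1/6, 1/3)
line UB meets YM at H = (0, 2/5)
B = U + t·(H−U) with t = 5/6, so UB:BH = 5/6:1/6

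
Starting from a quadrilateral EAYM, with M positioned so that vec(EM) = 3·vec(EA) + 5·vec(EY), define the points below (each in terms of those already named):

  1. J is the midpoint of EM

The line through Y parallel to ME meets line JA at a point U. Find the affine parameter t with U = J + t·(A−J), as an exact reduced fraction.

Set E = (0, 0), A = (1, 0), Y = (0, 1), M = (3, 5); any affine frame gives the same invariant.
1. J is the midpoint of EM ⇒ J = (3/2, 5/2)
through Y parallel to ME: direction (-3, -5); meets JA at U = (9/5, 4)
U = J + t·(A−J) with t = -3/5

t = -3/5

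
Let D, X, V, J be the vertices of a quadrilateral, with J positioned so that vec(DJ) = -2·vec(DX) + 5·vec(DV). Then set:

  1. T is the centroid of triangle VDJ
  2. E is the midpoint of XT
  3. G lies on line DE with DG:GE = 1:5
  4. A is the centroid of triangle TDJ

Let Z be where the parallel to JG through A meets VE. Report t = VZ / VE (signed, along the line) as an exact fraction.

t = -172/87

Set D = (0, 0), X = (1, 0), V = (0, 1), J = (-2, 5); any affine frame gives the same invariant.
1. T is the centroid of triangle VDJ ⇒ T = (-2/3, 2)
2. E is the midpoint of XT ⇒ E = (1/6, 1)
3. G lies on line DE with DG:GE = 1:5 ⇒ G = (1/36, 1/6)
4. A is the centroid of triangle TDJ ⇒ A = (-8/9, 7/3)
through A parallel to JG: direction (73/36, -29/6); meets VE at Z = (-86/261, 1)
Z = V + t·(E−V) with t = -172/87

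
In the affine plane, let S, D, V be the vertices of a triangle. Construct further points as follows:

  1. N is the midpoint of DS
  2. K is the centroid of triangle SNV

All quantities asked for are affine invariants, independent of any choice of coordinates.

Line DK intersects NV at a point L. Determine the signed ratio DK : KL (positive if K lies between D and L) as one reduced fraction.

DK:KL = -4

Assign S = (0, 0), D = (1, 0), V = (0, 1) — the answer is frame-independent, so this choice is without loss of generality.
1. N is the midpoint of DS ⇒ N = (1/2, 0)
2. K is the centroid of triangle SNV ⇒ K = (1/6, 1/3)
line DK meets NV at L = (3/8, 1/4)
K = D + t·(L−D) with t = 4/3, so DK:KL = 4/3:-1/3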